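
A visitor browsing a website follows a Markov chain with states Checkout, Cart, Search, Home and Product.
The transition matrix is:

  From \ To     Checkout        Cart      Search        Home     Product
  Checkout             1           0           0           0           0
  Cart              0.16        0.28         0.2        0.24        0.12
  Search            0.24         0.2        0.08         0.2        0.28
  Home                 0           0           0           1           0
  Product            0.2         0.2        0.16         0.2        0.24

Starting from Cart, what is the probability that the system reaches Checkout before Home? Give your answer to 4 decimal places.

0.4436

Let h(s) be the probability of absorption at Checkout starting from transient state s. Then h(Checkout) = 1 and h(Home) = 0. By first-step analysis:
h(Cart) = 0.16·1 + 0.28·h(Cart) + 0.2·h(Search) + 0.24·0 + 0.12·h(Product)
h(Search) = 0.24·1 + 0.2·h(Cart) + 0.08·h(Search) + 0.2·0 + 0.28·h(Product)
h(Product) = 0.2·1 + 0.2·h(Cart) + 0.16·h(Search) + 0.2·0 + 0.24·h(Product)
Solving: h(Cart) = 0.4436, h(Search) = 0.5053, h(Product) = 0.4863.
Starting from Cart, the probability is 0.4436.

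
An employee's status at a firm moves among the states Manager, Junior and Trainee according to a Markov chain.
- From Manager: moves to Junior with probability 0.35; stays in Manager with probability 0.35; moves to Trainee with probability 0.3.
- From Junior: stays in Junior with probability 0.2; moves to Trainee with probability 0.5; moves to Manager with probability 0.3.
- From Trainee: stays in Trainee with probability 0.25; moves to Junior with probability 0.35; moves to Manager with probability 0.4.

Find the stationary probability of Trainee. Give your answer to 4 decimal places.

0.3437

Let the stationary distribution be π with π = πP and π_1 + π_2 + π_3 = 1.
π_1 = 0.35·π_1 + 0.3·π_2 + 0.4·π_3
π_2 = 0.35·π_1 + 0.2·π_2 + 0.35·π_3
Solving with the normalization constraint gives π = (0.3520, 0.3043, 0.3437).
So the stationary probability of Trainee is 0.3437.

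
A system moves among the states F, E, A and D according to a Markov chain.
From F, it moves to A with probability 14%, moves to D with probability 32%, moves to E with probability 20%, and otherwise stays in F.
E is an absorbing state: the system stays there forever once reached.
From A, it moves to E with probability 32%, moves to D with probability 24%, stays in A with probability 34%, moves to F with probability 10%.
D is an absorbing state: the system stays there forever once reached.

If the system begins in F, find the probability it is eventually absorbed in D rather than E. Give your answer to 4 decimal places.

0.5806

Let h(s) be the probability of absorption at D starting from transient state s. Then h(D) = 1 and h(E) = 0. By first-step analysis:
h(F) = 0.34·h(F) + 0.2·0 + 0.14·h(A) + 0.32·1
h(A) = 0.1·h(F) + 0.32·0 + 0.34·h(A) + 0.24·1
Solving: h(F) = 0.5806, h(A) = 0.4516.
Starting from F, the probability is 0.5806.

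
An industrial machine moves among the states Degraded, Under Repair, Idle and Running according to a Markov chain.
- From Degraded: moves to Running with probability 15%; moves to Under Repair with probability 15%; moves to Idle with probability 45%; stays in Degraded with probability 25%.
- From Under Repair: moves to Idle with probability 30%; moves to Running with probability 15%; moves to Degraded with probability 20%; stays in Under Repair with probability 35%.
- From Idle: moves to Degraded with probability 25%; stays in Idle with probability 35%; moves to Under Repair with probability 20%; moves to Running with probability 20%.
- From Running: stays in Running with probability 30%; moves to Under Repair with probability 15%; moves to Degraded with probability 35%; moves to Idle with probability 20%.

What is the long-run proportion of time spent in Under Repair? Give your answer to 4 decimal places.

0.2085

Let the stationary distribution be π with π = πP and π_1 + π_2 + π_3 + π_4 = 1.
π_1 = 0.25·π_1 + 0.2·π_2 + 0.25·π_3 + 0.35·π_4
π_2 = 0.15·π_1 + 0.35·π_2 + 0.2·π_3 + 0.15·π_4
π_3 = 0.45·π_1 + 0.3·π_2 + 0.35·π_3 + 0.2·π_4
Solving with the normalization constraint gives π = (0.2592, 0.2085, 0.3361, 0.1962).
So the stationary probability of Under Repair is 0.2085.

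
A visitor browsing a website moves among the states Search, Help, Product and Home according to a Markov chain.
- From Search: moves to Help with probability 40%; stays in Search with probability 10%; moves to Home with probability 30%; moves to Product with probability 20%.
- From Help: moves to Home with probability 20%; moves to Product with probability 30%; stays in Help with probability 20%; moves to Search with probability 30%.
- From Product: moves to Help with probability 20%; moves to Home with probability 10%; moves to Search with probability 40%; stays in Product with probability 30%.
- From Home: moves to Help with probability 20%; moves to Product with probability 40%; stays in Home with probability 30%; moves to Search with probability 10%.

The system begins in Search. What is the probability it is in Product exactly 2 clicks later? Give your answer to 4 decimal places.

0.3200

Propagate the distribution vector 2 clicks from Search.
After 0 clicks: (1.0000, 0.0000, 0.0000, 0.0000)
After 1 click: (0.1000, 0.4000, 0.2000, 0.3000)
After 2 clicks: (0.2400, 0.2200, 0.3200, 0.2200)
P(in Product after 2 clicks) = 0.3200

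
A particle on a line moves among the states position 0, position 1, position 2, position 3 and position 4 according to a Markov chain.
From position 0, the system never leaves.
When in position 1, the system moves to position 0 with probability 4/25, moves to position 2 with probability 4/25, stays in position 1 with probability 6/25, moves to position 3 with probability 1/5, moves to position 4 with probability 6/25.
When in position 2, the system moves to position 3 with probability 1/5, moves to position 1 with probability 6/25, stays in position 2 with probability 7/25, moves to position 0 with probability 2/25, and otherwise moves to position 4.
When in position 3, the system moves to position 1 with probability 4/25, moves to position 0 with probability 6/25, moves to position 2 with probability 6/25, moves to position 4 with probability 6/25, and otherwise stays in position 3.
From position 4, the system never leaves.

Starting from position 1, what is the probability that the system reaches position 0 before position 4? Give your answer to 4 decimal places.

0.4065

Let h(s) be the probability of absorption at position 0 starting from transient state s. Then h(position 0) = 1 and h(position 4) = 0. By first-step analysis:
h(position 1) = 0.16·1 + 0.24·h(position 1) + 0.16·h(position 2) + 0.2·h(position 3) + 0.24·0
h(position 2) = 0.08·1 + 0.24·h(position 1) + 0.28·h(position 2) + 0.2·h(position 3) + 0.2·0
h(position 3) = 0.24·1 + 0.16·h(position 1) + 0.24·h(position 2) + 0.12·h(position 3) + 0.24·0
Solving: h(position 1) = 0.4065, h(position 2) = 0.3710, h(position 3) = 0.4478.
Starting from position 1, the probability is 0.4065.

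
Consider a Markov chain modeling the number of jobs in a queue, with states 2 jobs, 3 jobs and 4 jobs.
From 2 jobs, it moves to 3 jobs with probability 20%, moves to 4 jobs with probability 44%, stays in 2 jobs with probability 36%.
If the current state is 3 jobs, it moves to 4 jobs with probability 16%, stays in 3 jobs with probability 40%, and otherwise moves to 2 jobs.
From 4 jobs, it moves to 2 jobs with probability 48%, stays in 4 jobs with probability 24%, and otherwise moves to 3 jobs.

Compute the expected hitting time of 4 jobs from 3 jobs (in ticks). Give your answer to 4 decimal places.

Let t(s) be the expected number of ticks to first reach 4 jobs from state s, with t(4 jobs) = 0. Conditioning on the first tick:
t(2 jobs) = 1 + 0.36·t(2 jobs) + 0.2·t(3 jobs)
t(3 jobs) = 1 + 0.44·t(2 jobs) + 0.4·t(3 jobs)
Solving: t(2 jobs) = 2.7027, t(3 jobs) = 3.6486.
Expected ticks from 3 jobs to 4 jobs: 3.6486.

3.6486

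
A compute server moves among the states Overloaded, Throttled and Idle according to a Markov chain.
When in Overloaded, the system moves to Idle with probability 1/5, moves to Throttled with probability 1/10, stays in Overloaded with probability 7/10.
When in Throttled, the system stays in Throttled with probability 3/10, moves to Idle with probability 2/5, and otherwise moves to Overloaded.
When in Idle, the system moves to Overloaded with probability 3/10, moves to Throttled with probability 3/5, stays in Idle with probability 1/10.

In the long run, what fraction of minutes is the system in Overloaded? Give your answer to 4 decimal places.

0.5000

Let the stationary distribution be π with π = πP and π_1 + π_2 + π_3 = 1.
π_1 = 0.7·π_1 + 0.3·π_2 + 0.3·π_3
π_2 = 0.1·π_1 + 0.3·π_2 + 0.6·π_3
Solving with the normalization constraint gives π = (0.5000, 0.2692, 0.2308).
So the stationary probability of Overloaded is 0.5000.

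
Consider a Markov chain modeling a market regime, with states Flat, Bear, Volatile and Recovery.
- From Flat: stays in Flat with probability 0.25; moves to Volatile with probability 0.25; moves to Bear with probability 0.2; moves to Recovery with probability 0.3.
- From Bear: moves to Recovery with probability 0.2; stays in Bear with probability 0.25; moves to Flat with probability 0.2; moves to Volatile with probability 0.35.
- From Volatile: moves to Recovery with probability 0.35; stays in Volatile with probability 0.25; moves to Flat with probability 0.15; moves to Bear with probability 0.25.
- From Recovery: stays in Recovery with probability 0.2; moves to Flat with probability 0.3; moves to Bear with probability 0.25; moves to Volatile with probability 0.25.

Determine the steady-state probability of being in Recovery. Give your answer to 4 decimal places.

Let the stationary distribution be π with π = πP and π_1 + π_2 + π_3 + π_4 = 1.
π_1 = 0.25·π_1 + 0.2·π_2 + 0.15·π_3 + 0.3·π_4
π_2 = 0.2·π_1 + 0.25·π_2 + 0.25·π_3 + 0.25·π_4
π_3 = 0.25·π_1 + 0.35·π_2 + 0.25·π_3 + 0.25·π_4
Solving with the normalization constraint gives π = (0.2238, 0.2388, 0.2739, 0.2635).
So the stationary probability of Recovery is 0.2635.

0.2635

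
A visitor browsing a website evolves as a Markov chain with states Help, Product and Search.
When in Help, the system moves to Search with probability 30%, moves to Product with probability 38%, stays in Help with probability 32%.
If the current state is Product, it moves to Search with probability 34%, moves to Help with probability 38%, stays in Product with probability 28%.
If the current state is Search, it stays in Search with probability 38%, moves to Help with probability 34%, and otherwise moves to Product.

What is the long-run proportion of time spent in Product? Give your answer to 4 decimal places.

Let the stationary distribution be π with π = πP and π_1 + π_2 + π_3 = 1.
π_1 = 0.32·π_1 + 0.38·π_2 + 0.34·π_3
π_2 = 0.38·π_1 + 0.28·π_2 + 0.28·π_3
Solving with the normalization constraint gives π = (0.3457, 0.3146, 0.3398).
So the stationary probability of Product is 0.3146.

0.3146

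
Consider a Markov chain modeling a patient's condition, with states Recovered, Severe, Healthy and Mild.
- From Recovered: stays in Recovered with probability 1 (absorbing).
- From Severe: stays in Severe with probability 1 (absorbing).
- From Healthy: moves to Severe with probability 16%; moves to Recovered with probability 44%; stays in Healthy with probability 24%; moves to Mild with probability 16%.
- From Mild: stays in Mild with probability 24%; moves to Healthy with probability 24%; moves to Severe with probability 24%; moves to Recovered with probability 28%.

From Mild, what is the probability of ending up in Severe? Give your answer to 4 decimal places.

Let h(s) be the probability of absorption at Severe starting from transient state s. Then h(Severe) = 1 and h(Recovered) = 0. By first-step analysis:
h(Healthy) = 0.44·0 + 0.16·1 + 0.24·h(Healthy) + 0.16·h(Mild)
h(Mild) = 0.28·0 + 0.24·1 + 0.24·h(Healthy) + 0.24·h(Mild)
Solving: h(Healthy) = 0.2967, h(Mild) = 0.4095.
Starting from Mild, the probability is 0.4095.

0.4095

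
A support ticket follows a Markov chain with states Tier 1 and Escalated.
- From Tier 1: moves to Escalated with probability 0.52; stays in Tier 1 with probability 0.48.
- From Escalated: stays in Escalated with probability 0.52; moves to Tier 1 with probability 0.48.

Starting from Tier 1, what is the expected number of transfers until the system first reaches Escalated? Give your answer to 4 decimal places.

1.9231

Let t(s) be the expected number of transfers to first reach Escalated from state s, with t(Escalated) = 0. Conditioning on the first transfer:
t(Tier 1) = 1 + 0.48·t(Tier 1)
Solving: t(Tier 1) = 1.9231.
Expected transfers from Tier 1 to Escalated: 1.9231.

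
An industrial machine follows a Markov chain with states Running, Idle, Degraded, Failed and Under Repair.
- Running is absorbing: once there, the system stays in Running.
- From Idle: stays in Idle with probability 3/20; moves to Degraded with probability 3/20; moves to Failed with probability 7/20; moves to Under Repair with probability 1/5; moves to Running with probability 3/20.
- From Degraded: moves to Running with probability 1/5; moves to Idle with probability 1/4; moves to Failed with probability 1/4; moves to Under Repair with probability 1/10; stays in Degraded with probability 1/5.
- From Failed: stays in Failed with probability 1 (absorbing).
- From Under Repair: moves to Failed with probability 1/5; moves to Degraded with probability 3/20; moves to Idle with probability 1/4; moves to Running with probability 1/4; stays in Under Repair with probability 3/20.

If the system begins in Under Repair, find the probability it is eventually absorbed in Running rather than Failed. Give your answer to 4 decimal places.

0.4755

Let h(s) be the probability of absorption at Running starting from transient state s. Then h(Running) = 1 and h(Failed) = 0. By first-step analysis:
h(Idle) = 0.15·1 + 0.15·h(Idle) + 0.15·h(Degraded) + 0.35·0 + 0.2·h(Under Repair)
h(Degraded) = 0.2·1 + 0.25·h(Idle) + 0.2·h(Degraded) + 0.25·0 + 0.1·h(Under Repair)
h(Under Repair) = 0.25·1 + 0.25·h(Idle) + 0.15·h(Degraded) + 0.2·0 + 0.15·h(Under Repair)
Solving: h(Idle) = 0.3630, h(Degraded) = 0.4229, h(Under Repair) = 0.4755.
Starting from Under Repair, the probability is 0.4755.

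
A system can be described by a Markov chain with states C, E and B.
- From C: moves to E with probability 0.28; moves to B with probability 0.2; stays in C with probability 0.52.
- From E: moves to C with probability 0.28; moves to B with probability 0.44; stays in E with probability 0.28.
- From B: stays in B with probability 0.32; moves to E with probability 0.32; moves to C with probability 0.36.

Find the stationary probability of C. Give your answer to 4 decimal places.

0.4007

Let the stationary distribution be π with π = πP and π_1 + π_2 + π_3 = 1.
π_1 = 0.52·π_1 + 0.28·π_2 + 0.36·π_3
π_2 = 0.28·π_1 + 0.28·π_2 + 0.32·π_3
Solving with the normalization constraint gives π = (0.4007, 0.2923, 0.3070).
So the stationary probability of C is 0.4007.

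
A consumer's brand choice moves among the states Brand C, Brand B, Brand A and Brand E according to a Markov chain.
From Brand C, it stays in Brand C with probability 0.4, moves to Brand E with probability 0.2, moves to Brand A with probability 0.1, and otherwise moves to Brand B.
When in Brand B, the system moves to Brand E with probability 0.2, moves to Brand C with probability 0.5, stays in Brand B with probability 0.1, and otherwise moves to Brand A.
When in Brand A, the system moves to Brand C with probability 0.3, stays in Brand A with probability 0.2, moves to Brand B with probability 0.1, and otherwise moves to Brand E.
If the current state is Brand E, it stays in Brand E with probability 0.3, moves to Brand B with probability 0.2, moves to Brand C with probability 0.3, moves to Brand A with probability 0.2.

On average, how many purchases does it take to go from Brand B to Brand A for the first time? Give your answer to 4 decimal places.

6.3057

Let t(s) be the expected number of purchases to first reach Brand A from state s, with t(Brand A) = 0. Conditioning on the first purchase:
t(Brand C) = 1 + 0.4·t(Brand C) + 0.3·t(Brand B) + 0.2·t(Brand E)
t(Brand B) = 1 + 0.5·t(Brand C) + 0.1·t(Brand B) + 0.2·t(Brand E)
t(Brand E) = 1 + 0.3·t(Brand C) + 0.2·t(Brand B) + 0.3·t(Brand E)
Solving: t(Brand C) = 6.8790, t(Brand B) = 6.3057, t(Brand E) = 6.1783.
Expected purchases from Brand B to Brand A: 6.3057.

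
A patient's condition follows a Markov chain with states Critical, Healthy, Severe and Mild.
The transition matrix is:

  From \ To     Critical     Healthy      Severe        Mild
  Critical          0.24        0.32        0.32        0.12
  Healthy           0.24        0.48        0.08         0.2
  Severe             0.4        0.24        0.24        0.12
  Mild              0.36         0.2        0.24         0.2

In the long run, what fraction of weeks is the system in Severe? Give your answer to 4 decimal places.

0.2093

Let the stationary distribution be π with π = πP and π_1 + π_2 + π_3 + π_4 = 1.
π_1 = 0.24·π_1 + 0.24·π_2 + 0.4·π_3 + 0.36·π_4
π_2 = 0.32·π_1 + 0.48·π_2 + 0.24·π_3 + 0.2·π_4
π_3 = 0.32·π_1 + 0.08·π_2 + 0.24·π_3 + 0.24·π_4
Solving with the normalization constraint gives π = (0.2927, 0.3382, 0.2093, 0.1598).
So the stationary probability of Severe is 0.2093.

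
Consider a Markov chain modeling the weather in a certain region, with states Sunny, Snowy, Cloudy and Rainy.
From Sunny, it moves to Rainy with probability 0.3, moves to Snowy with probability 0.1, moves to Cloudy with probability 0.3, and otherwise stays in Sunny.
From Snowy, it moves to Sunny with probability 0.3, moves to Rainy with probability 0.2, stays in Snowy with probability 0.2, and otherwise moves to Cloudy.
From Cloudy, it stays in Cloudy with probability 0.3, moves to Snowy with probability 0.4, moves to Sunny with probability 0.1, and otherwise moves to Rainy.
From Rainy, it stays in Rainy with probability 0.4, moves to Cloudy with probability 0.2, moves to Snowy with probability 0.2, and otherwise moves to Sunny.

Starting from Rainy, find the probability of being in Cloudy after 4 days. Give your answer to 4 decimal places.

Propagate the distribution vector 4 days from Rainy.
After 0 days: (0.0000, 0.0000, 0.0000, 1.0000)
After 1 day: (0.2000, 0.2000, 0.2000, 0.4000)
After 2 days: (0.2200, 0.2200, 0.2600, 0.3000)
After 3 days: (0.2180, 0.2300, 0.2700, 0.2820)
After 4 days: (0.2178, 0.2322, 0.2718, 0.2782)
P(in Cloudy after 4 days) = 0.2718

0.2718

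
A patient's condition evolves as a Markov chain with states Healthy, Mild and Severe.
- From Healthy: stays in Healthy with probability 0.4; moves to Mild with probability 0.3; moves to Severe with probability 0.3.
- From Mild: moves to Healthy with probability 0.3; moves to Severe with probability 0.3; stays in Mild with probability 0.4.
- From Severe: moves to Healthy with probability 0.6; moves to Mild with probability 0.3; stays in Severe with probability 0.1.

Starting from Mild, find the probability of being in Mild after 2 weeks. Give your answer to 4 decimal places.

0.3400

Sum over the intermediate state after 1 week:
P = P(Mild→Healthy)·P(Healthy→Mild) + P(Mild→Mild)·P(Mild→Mild) + P(Mild→Severe)·P(Severe→Mild)
  = 0.3×0.3 + 0.4×0.4 + 0.3×0.3
  = 0.0900 + 0.1600 + 0.0900 = 0.3400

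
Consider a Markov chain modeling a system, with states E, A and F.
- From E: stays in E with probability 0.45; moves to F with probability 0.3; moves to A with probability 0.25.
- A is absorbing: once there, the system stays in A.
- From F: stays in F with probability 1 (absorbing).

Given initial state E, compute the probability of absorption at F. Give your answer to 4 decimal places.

Let h(s) be the probability of absorption at F starting from transient state s. Then h(F) = 1 and h(A) = 0. By first-step analysis:
h(E) = 0.45·h(E) + 0.25·0 + 0.3·1
Solving: h(E) = 0.5455.
Starting from E, the probability is 0.5455.

0.5455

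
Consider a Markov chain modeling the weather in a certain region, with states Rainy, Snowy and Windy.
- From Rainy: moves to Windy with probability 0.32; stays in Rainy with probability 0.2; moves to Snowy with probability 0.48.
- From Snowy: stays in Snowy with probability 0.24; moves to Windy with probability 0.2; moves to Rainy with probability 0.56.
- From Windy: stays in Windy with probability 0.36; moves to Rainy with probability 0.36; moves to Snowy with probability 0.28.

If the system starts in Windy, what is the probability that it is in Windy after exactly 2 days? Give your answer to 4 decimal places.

0.3008

Sum over the intermediate state after 1 day:
P = P(Windy→Rainy)·P(Rainy→Windy) + P(Windy→Snowy)·P(Snowy→Windy) + P(Windy→Windy)·P(Windy→Windy)
  = 0.36×0.32 + 0.28×0.2 + 0.36×0.36
  = 0.1152 + 0.0560 + 0.1296 = 0.3008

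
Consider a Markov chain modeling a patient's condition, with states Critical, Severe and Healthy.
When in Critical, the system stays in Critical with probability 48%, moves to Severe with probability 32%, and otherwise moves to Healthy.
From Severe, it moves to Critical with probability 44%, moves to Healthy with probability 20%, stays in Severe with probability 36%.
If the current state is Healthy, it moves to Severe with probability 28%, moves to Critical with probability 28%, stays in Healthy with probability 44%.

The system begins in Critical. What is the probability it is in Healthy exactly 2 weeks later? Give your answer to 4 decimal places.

Sum over the intermediate state after 1 week:
P = P(Critical→Critical)·P(Critical→Healthy) + P(Critical→Severe)·P(Severe→Healthy) + P(Critical→Healthy)·P(Healthy→Healthy)
  = 0.48×0.2 + 0.32×0.2 + 0.2×0.44
  = 0.0960 + 0.0640 + 0.0880 = 0.2480

0.2480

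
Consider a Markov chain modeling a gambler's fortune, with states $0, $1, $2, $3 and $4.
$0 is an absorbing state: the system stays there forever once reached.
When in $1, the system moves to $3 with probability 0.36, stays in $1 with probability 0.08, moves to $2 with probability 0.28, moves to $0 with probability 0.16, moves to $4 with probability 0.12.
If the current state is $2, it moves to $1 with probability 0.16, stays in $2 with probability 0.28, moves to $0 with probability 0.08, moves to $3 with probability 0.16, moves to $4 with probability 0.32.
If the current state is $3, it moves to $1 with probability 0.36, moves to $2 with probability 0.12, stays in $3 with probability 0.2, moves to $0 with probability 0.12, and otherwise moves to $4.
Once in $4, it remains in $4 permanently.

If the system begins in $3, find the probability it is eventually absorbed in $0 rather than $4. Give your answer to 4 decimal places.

Let h(s) be the probability of absorption at $0 starting from transient state s. Then h($0) = 1 and h($4) = 0. By first-step analysis:
h($1) = 0.16·1 + 0.08·h($1) + 0.28·h($2) + 0.36·h($3) + 0.12·0
h($2) = 0.08·1 + 0.16·h($1) + 0.28·h($2) + 0.16·h($3) + 0.32·0
h($3) = 0.12·1 + 0.36·h($1) + 0.12·h($2) + 0.2·h($3) + 0.2·0
Solving: h($1) = 0.4081, h($2) = 0.2855, h($3) = 0.3765.
Starting from $3, the probability is 0.3765.

0.3765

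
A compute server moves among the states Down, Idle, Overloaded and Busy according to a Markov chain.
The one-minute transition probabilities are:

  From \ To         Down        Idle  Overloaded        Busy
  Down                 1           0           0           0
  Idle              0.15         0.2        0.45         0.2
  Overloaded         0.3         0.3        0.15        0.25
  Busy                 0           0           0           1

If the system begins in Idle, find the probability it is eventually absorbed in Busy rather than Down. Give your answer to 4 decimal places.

Let h(s) be the probability of absorption at Busy starting from transient state s. Then h(Busy) = 1 and h(Down) = 0. By first-step analysis:
h(Idle) = 0.15·0 + 0.2·h(Idle) + 0.45·h(Overloaded) + 0.2·1
h(Overloaded) = 0.3·0 + 0.3·h(Idle) + 0.15·h(Overloaded) + 0.25·1
Solving: h(Idle) = 0.5183, h(Overloaded) = 0.4771.
Starting from Idle, the probability is 0.5183.

0.5183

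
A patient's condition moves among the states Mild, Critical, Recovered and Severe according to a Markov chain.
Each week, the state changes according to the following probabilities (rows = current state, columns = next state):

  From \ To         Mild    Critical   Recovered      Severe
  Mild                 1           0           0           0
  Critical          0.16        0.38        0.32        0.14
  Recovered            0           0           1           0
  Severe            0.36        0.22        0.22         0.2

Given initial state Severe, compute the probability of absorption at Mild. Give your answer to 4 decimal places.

0.5555

Let h(s) be the probability of absorption at Mild starting from transient state s. Then h(Mild) = 1 and h(Recovered) = 0. By first-step analysis:
h(Critical) = 0.16·1 + 0.38·h(Critical) + 0.32·0 + 0.14·h(Severe)
h(Severe) = 0.36·1 + 0.22·h(Critical) + 0.22·0 + 0.2·h(Severe)
Solving: h(Critical) = 0.3835, h(Severe) = 0.5555.
Starting from Severe, the probability is 0.5555.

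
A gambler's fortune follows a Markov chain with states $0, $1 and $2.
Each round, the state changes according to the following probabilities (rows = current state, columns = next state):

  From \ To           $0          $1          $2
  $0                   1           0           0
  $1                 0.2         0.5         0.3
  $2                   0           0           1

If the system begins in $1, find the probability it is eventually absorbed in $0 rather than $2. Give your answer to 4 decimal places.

0.4000

Let h(s) be the probability of absorption at $0 starting from transient state s. Then h($0) = 1 and h($2) = 0. By first-step analysis:
h($1) = 0.2·1 + 0.5·h($1) + 0.3·0
Solving: h($1) = 0.4000.
Starting from $1, the probability is 0.4000.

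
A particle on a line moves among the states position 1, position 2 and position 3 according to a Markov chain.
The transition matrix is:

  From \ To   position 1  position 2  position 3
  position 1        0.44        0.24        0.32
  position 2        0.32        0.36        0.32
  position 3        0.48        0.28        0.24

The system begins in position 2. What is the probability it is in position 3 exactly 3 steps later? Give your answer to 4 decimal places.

0.2964

Propagate the distribution vector 3 steps from position 2.
After 0 steps: (0.0000, 1.0000, 0.0000)
After 1 step: (0.3200, 0.3600, 0.3200)
After 2 steps: (0.4096, 0.2960, 0.2944)
After 3 steps: (0.4163, 0.2873, 0.2964)
P(in position 3 after 3 steps) = 0.2964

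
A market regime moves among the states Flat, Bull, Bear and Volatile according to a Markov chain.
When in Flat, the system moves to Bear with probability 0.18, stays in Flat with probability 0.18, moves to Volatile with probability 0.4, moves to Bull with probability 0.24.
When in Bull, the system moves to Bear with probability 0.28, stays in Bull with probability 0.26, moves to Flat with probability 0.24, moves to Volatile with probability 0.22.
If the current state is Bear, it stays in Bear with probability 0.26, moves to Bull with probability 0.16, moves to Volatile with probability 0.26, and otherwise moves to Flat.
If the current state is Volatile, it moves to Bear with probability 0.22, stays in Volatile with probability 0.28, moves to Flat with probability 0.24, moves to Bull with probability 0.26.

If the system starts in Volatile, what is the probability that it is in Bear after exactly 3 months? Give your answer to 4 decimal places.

Propagate the distribution vector 3 months from Volatile.
After 0 months: (0.0000, 0.0000, 0.0000, 1.0000)
After 1 month: (0.2400, 0.2600, 0.2200, 0.2800)
After 2 months: (0.2432, 0.2332, 0.2348, 0.2888)
After 3 months: (0.2442, 0.2317, 0.2337, 0.2905)
P(in Bear after 3 months) = 0.2337

0.2337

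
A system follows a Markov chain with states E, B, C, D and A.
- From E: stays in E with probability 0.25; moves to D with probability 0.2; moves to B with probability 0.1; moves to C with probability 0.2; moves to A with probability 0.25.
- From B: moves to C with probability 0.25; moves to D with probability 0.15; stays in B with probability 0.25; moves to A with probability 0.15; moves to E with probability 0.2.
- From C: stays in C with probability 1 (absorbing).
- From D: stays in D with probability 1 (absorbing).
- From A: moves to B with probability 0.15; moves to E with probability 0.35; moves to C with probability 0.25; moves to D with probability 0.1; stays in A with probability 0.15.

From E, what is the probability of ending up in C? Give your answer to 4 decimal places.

0.5583

Let h(s) be the probability of absorption at C starting from transient state s. Then h(C) = 1 and h(D) = 0. By first-step analysis:
h(E) = 0.25·h(E) + 0.1·h(B) + 0.2·1 + 0.2·0 + 0.25·h(A)
h(B) = 0.2·h(E) + 0.25·h(B) + 0.25·1 + 0.15·0 + 0.15·h(A)
h(A) = 0.35·h(E) + 0.15·h(B) + 0.25·1 + 0.1·0 + 0.15·h(A)
Solving: h(E) = 0.5583, h(B) = 0.6085, h(A) = 0.6314.
Starting from E, the probability is 0.5583.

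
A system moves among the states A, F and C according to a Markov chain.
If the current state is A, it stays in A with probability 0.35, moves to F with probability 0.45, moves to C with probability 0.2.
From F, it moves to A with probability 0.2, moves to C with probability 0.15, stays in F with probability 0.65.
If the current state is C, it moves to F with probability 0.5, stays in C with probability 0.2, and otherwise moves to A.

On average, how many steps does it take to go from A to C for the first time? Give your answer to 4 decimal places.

Let t(s) be the expected number of steps to first reach C from state s, with t(C) = 0. Conditioning on the first step:
t(A) = 1 + 0.35·t(A) + 0.45·t(F)
t(F) = 1 + 0.2·t(A) + 0.65·t(F)
Solving: t(A) = 5.8182, t(F) = 6.1818.
Expected steps from A to C: 5.8182.

5.8182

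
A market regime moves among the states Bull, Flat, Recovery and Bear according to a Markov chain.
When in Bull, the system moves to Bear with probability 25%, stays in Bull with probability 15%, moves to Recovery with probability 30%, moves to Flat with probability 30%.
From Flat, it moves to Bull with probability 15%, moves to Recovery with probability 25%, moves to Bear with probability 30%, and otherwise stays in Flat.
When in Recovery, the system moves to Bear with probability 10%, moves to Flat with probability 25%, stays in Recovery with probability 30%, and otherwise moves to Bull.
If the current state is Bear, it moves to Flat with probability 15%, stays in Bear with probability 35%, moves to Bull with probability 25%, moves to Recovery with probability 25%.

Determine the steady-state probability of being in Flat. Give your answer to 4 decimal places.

Let the stationary distribution be π with π = πP and π_1 + π_2 + π_3 + π_4 = 1.
π_1 = 0.15·π_1 + 0.15·π_2 + 0.35·π_3 + 0.25·π_4
π_2 = 0.3·π_1 + 0.3·π_2 + 0.25·π_3 + 0.15·π_4
π_3 = 0.3·π_1 + 0.25·π_2 + 0.3·π_3 + 0.25·π_4
Solving with the normalization constraint gives π = (0.2296, 0.2494, 0.2752, 0.2458).
So the stationary probability of Flat is 0.2494.

0.2494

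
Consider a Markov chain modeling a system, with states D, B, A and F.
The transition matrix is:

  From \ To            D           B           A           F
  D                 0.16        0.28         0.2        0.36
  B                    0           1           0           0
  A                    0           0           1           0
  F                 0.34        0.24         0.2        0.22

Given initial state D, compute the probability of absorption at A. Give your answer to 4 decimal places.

Let h(s) be the probability of absorption at A starting from transient state s. Then h(A) = 1 and h(B) = 0. By first-step analysis:
h(D) = 0.16·h(D) + 0.28·0 + 0.2·1 + 0.36·h(F)
h(F) = 0.34·h(D) + 0.24·0 + 0.2·1 + 0.22·h(F)
Solving: h(D) = 0.4279, h(F) = 0.4429.
Starting from D, the probability is 0.4279.

0.4279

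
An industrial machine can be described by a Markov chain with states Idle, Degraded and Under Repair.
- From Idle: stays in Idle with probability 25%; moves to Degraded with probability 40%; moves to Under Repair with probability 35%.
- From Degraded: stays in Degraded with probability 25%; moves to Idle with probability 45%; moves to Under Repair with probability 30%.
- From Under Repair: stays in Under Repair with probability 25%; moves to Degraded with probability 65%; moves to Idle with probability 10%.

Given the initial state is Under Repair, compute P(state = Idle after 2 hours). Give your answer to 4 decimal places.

Sum over the intermediate state after 1 hour:
P = P(Under Repair→Idle)·P(Idle→Idle) + P(Under Repair→Degraded)·P(Degraded→Idle) + P(Under Repair→Under Repair)·P(Under Repair→Idle)
  = 0.1×0.25 + 0.65×0.45 + 0.25×0.1
  = 0.0250 + 0.2925 + 0.0250 = 0.3425

0.3425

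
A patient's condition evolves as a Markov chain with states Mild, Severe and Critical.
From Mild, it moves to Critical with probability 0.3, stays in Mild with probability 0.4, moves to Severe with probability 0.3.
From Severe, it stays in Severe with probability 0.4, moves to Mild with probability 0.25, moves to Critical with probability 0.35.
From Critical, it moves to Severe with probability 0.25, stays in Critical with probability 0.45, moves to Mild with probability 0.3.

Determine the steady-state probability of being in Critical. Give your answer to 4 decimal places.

Let the stationary distribution be π with π = πP and π_1 + π_2 + π_3 = 1.
π_1 = 0.4·π_1 + 0.25·π_2 + 0.3·π_3
π_2 = 0.3·π_1 + 0.4·π_2 + 0.25·π_3
Solving with the normalization constraint gives π = (0.3160, 0.3127, 0.3713).
So the stationary probability of Critical is 0.3713.

0.3713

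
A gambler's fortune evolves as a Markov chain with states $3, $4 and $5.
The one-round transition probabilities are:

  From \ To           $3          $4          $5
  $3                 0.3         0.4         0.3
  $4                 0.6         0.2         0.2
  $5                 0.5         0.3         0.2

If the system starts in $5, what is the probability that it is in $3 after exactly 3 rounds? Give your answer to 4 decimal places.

Propagate the distribution vector 3 rounds from $5.
After 0 rounds: (0.0000, 0.0000, 1.0000)
After 1 round: (0.5000, 0.3000, 0.2000)
After 2 rounds: (0.4300, 0.3200, 0.2500)
After 3 rounds: (0.4460, 0.3110, 0.2430)
P(in $3 after 3 rounds) = 0.4460

0.4460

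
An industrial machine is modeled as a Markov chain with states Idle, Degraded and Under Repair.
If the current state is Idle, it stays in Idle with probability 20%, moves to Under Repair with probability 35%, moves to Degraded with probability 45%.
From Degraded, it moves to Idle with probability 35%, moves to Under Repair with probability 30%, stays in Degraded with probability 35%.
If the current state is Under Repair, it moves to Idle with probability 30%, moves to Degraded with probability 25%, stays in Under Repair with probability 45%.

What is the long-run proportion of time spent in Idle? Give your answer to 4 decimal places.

0.2883

Let the stationary distribution be π with π = πP and π_1 + π_2 + π_3 = 1.
π_1 = 0.2·π_1 + 0.35·π_2 + 0.3·π_3
π_2 = 0.45·π_1 + 0.35·π_2 + 0.25·π_3
Solving with the normalization constraint gives π = (0.2883, 0.3418, 0.3699).
So the stationary probability of Idle is 0.2883.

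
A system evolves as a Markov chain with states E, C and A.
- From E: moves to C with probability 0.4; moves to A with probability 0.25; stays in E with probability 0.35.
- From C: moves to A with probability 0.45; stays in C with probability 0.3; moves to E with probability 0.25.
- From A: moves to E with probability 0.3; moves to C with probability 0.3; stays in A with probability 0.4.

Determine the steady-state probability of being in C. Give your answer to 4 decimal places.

0.3298

Let the stationary distribution be π with π = πP and π_1 + π_2 + π_3 = 1.
π_1 = 0.35·π_1 + 0.25·π_2 + 0.3·π_3
π_2 = 0.4·π_1 + 0.3·π_2 + 0.3·π_3
Solving with the normalization constraint gives π = (0.2984, 0.3298, 0.3717).
So the stationary probability of C is 0.3298.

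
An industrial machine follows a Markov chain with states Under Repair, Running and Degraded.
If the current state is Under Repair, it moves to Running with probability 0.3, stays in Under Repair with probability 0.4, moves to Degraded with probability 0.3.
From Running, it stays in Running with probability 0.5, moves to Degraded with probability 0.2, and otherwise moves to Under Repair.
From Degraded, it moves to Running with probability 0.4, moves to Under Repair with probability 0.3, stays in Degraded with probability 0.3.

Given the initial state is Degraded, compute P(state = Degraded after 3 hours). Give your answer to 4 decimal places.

Propagate the distribution vector 3 hours from Degraded.
After 0 hours: (0.0000, 0.0000, 1.0000)
After 1 hour: (0.3000, 0.4000, 0.3000)
After 2 hours: (0.3300, 0.4100, 0.2600)
After 3 hours: (0.3330, 0.4080, 0.2590)
P(in Degraded after 3 hours) = 0.2590

0.2590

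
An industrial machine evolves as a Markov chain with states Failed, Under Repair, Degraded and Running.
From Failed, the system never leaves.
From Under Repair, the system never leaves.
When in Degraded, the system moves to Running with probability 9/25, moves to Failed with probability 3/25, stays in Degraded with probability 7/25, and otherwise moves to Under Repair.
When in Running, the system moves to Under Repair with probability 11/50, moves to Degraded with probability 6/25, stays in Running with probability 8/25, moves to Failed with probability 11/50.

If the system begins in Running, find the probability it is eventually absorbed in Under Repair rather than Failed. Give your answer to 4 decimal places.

0.5357

Let h(s) be the probability of absorption at Under Repair starting from transient state s. Then h(Under Repair) = 1 and h(Failed) = 0. By first-step analysis:
h(Degraded) = 0.12·0 + 0.24·1 + 0.28·h(Degraded) + 0.36·h(Running)
h(Running) = 0.22·0 + 0.22·1 + 0.24·h(Degraded) + 0.32·h(Running)
Solving: h(Degraded) = 0.6012, h(Running) = 0.5357.
Starting from Running, the probability is 0.5357.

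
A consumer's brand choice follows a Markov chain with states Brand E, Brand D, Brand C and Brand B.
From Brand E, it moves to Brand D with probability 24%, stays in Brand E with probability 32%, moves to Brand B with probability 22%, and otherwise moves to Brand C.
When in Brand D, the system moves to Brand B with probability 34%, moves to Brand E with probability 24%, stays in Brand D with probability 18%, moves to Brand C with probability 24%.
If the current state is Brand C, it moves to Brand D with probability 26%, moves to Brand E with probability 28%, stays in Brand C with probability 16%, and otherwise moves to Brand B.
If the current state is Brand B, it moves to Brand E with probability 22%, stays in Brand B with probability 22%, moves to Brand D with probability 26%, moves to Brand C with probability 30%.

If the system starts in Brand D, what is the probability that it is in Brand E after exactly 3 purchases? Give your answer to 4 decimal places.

Propagate the distribution vector 3 purchases from Brand D.
After 0 purchases: (0.0000, 1.0000, 0.0000, 0.0000)
After 1 purchase: (0.2400, 0.1800, 0.2400, 0.3400)
After 2 purchases: (0.2620, 0.2408, 0.2364, 0.2608)
After 3 purchases: (0.2652, 0.2355, 0.2315, 0.2678)
P(in Brand E after 3 purchases) = 0.2652

0.2652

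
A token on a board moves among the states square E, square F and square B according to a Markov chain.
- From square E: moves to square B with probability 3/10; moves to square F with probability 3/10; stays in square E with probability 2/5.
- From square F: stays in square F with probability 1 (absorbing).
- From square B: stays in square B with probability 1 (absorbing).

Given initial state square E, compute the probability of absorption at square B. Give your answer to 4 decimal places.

Let h(s) be the probability of absorption at square B starting from transient state s. Then h(square B) = 1 and h(square F) = 0. By first-step analysis:
h(square E) = 0.4·h(square E) + 0.3·0 + 0.3·1
Solving: h(square E) = 0.5000.
Starting from square E, the probability is 0.5000.

0.5000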